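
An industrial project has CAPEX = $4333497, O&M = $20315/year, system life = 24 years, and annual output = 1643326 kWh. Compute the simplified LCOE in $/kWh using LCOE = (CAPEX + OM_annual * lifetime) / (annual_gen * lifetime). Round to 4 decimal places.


Total cost = CAPEX + OM * lifetime = 4333497 + 20315 * 24 = 4333497 + 487560 = 4821057
Total generation = annual * lifetime = 1643326 * 24 = 39439824 kWh
LCOE = 4821057 / 39439824
LCOE = 0.1222 $/kWh

0.1222


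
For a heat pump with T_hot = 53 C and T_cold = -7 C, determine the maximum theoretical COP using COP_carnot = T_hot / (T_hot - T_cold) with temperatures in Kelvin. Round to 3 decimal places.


Convert to Kelvin:
  T_hot = 53 + 273.15 = 326.15 K
  T_cold = -7 + 273.15 = 266.15 K
Apply Carnot COP formula:
  COP = T_hot_K / (T_hot_K - T_cold_K) = 326.15 / 60.0
  COP = 5.436

5.436


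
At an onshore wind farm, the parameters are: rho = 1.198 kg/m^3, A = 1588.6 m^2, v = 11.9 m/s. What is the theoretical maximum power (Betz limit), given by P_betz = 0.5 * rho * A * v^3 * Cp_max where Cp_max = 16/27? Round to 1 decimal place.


The Betz coefficient Cp_max = 16/27 = 0.5926
v^3 = 11.9^3 = 1685.159
P_betz = 0.5 * rho * A * v^3 * Cp_max
P_betz = 0.5 * 1.198 * 1588.6 * 1685.159 * 0.5926
P_betz = 950251.3 W

950251.3


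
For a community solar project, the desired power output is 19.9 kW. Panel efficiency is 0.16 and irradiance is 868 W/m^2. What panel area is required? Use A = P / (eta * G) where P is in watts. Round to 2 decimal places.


Convert target power to watts: P = 19.9 * 1000 = 19900.0 W
Compute denominator: eta * G = 0.16 * 868 = 138.88
Required area A = P / (eta * G) = 19900.0 / 138.88
A = 143.29 m^2

143.29


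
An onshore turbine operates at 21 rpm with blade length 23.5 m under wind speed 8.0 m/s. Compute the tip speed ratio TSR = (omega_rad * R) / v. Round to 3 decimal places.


Convert rotational speed to rad/s:
  omega = 21 * 2 * pi / 60 = 2.1991 rad/s
Compute tip speed:
  v_tip = omega * R = 2.1991 * 23.5 = 51.679 m/s
Tip speed ratio:
  TSR = v_tip / v_wind = 51.679 / 8.0 = 6.460

6.460


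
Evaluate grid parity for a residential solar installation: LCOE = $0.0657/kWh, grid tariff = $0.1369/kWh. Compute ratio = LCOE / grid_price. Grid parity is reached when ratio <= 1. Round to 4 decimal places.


Compare LCOE to grid price:
  LCOE = $0.0657/kWh, Grid price = $0.1369/kWh
  Ratio = LCOE / grid_price = 0.0657 / 0.1369 = 0.4799
  Grid parity achieved (ratio <= 1)? yes

0.4799


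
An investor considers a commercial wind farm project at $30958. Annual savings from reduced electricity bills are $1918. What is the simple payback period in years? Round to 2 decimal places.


Simple payback period = initial cost / annual savings
Payback = 30958 / 1918
Payback = 16.14 years

16.14


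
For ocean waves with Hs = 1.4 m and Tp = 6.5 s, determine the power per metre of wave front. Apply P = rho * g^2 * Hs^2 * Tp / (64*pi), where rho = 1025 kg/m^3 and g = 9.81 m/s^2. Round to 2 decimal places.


Apply wave power formula:
  g^2 = 9.81^2 = 96.2361
  Hs^2 = 1.4^2 = 1.96
  Numerator = rho * g^2 * Hs^2 * Tp = 1025 * 96.2361 * 1.96 * 6.5 = 1256699.11
  Denominator = 64 * pi = 201.0619
  P = 1256699.11 / 201.0619 = 6250.31 W/m

6250.31


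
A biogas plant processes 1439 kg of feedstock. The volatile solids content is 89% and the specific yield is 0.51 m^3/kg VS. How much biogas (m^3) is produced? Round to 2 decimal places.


Compute volatile solids:
  VS = mass * VS_fraction = 1439 * 0.89 = 1280.71 kg
Calculate biogas volume:
  Biogas = VS * specific_yield = 1280.71 * 0.51
  Biogas = 653.16 m^3

653.16


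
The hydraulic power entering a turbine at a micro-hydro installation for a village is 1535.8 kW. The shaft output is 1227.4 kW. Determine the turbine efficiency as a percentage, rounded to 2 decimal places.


Turbine efficiency = (output power / input power) * 100
eta = (1227.4 / 1535.8) * 100
eta = 79.92%

79.92


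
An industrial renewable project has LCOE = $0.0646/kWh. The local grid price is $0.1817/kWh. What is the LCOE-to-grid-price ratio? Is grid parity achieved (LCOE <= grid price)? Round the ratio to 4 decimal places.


Compare LCOE to grid price:
  LCOE = $0.0646/kWh, Grid price = $0.1817/kWh
  Ratio = LCOE / grid_price = 0.0646 / 0.1817 = 0.3555
  Grid parity achieved (ratio <= 1)? yes

0.3555


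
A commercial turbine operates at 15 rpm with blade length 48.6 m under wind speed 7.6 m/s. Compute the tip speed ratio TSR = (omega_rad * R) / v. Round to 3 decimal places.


Convert rotational speed to rad/s:
  omega = 15 * 2 * pi / 60 = 1.5708 rad/s
Compute tip speed:
  v_tip = omega * R = 1.5708 * 48.6 = 76.341 m/s
Tip speed ratio:
  TSR = v_tip / v_wind = 76.341 / 7.6 = 10.045

10.045


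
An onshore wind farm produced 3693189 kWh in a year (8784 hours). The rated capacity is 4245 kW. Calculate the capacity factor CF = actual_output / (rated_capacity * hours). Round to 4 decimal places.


Capacity factor = actual output / maximum possible output
Maximum possible = rated * hours = 4245 * 8784 = 37288080 kWh
CF = 3693189 / 37288080
CF = 0.0990

0.0990


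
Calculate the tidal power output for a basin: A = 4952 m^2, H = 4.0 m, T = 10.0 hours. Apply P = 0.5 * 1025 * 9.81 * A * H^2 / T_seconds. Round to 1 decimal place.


Convert period to seconds: T = 10.0 * 3600 = 36000.0 s
H^2 = 4.0^2 = 16.0
P = 0.5 * rho * g * A * H^2 / T
P = 0.5 * 1025 * 9.81 * 4952 * 16.0 / 36000.0
P = 11065.2 W

11065.2


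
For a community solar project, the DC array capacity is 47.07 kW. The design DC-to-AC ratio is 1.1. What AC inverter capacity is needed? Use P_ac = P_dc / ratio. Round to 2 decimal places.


The inverter AC capacity is determined by the DC/AC ratio.
Given: P_dc = 47.07 kW, DC/AC ratio = 1.1
P_ac = P_dc / ratio = 47.07 / 1.1
P_ac = 42.79 kW

42.79


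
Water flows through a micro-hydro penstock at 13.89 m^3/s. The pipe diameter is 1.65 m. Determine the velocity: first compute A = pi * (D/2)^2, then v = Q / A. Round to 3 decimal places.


Compute pipe cross-sectional area:
  A = pi * (D/2)^2 = pi * (1.65/2)^2 = 2.1382 m^2
Calculate velocity:
  v = Q / A = 13.89 / 2.1382
  v = 6.496 m/s

6.496


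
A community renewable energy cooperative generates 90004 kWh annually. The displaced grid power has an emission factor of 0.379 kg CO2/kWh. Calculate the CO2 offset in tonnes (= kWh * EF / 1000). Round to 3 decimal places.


CO2 offset in kg = generation * emission_factor
CO2 offset = 90004 * 0.379 = 34111.52 kg
Convert to tonnes:
  CO2 offset = 34111.52 / 1000 = 34.112 tonnes

34.112


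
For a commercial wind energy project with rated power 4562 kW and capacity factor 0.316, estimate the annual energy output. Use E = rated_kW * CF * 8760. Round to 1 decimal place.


Annual energy = rated_kW * capacity_factor * hours_per_year
Given: P_rated = 4562 kW, CF = 0.316, hours = 8760
E = 4562 * 0.316 * 8760
E = 12628345.9 kWh

12628345.9


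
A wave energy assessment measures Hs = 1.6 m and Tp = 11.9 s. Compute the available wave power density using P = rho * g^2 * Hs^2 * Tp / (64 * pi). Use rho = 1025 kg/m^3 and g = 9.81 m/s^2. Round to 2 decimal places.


Apply wave power formula:
  g^2 = 9.81^2 = 96.2361
  Hs^2 = 1.6^2 = 2.56
  Numerator = rho * g^2 * Hs^2 * Tp = 1025 * 96.2361 * 2.56 * 11.9 = 3005029.96
  Denominator = 64 * pi = 201.0619
  P = 3005029.96 / 201.0619 = 14945.79 W/m

14945.79


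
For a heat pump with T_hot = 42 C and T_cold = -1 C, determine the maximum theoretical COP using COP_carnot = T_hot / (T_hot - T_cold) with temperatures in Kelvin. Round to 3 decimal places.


Convert to Kelvin:
  T_hot = 42 + 273.15 = 315.15 K
  T_cold = -1 + 273.15 = 272.15 K
Apply Carnot COP formula:
  COP = T_hot_K / (T_hot_K - T_cold_K) = 315.15 / 43.0
  COP = 7.329

7.329


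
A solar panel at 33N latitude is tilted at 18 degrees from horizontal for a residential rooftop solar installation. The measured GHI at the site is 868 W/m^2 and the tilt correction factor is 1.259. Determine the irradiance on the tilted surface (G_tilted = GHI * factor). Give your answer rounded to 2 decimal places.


Identify the given values:
  GHI = 868 W/m^2, tilt correction factor = 1.259
Apply the formula G_tilted = GHI * factor:
  G_tilted = 868 * 1.259
  G_tilted = 1092.81 W/m^2

1092.81


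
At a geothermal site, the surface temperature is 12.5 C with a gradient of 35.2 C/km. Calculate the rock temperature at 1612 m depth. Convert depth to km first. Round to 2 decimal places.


Convert depth to km: 1612 / 1000 = 1.612 km
Temperature increase = gradient * depth_km = 35.2 * 1.612 = 56.74 C
Temperature at depth = T_surface + delta_T = 12.5 + 56.74
T = 69.24 C

69.24


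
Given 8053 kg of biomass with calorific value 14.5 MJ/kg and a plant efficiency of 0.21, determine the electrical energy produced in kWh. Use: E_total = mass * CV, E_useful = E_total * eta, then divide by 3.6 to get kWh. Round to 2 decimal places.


Total energy = mass * CV = 8053 * 14.5 = 116768.5 MJ
Useful energy = total * eta = 116768.5 * 0.21 = 24521.39 MJ
Convert to kWh: 24521.39 / 3.6
Useful energy = 6811.50 kWh

6811.50


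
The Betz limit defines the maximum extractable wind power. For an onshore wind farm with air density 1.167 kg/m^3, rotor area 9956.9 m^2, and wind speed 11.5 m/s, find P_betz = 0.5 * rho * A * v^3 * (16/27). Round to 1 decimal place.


The Betz coefficient Cp_max = 16/27 = 0.5926
v^3 = 11.5^3 = 1520.875
P_betz = 0.5 * rho * A * v^3 * Cp_max
P_betz = 0.5 * 1.167 * 9956.9 * 1520.875 * 0.5926
P_betz = 5236182.1 W

5236182.1


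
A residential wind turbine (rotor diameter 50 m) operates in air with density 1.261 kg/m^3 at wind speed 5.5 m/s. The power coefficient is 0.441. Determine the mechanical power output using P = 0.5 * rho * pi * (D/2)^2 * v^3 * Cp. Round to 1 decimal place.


Step 1 -- Compute swept area:
  A = pi * (D/2)^2 = pi * (50/2)^2 = 1963.5 m^2
Step 2 -- Apply wind power equation:
  P = 0.5 * rho * A * v^3 * Cp
  v^3 = 5.5^3 = 166.375
  P = 0.5 * 1.261 * 1963.5 * 166.375 * 0.441
  P = 90832.6 W

90832.6


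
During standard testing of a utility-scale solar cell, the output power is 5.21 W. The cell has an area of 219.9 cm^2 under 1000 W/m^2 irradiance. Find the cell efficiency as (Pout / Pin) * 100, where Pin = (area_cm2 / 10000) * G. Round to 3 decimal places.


First compute the input power:
  Pin = area_cm2 / 10000 * G = 219.9 / 10000 * 1000 = 21.99 W
Then compute efficiency:
  Efficiency = (Pout / Pin) * 100 = (5.21 / 21.99) * 100
  Efficiency = 23.693%

23.693


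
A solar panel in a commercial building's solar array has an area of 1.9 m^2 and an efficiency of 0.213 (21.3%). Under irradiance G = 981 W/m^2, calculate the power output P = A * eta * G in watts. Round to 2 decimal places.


Use the solar power formula P = A * eta * G.
Given: A = 1.9 m^2, eta = 0.213, G = 981 W/m^2
P = 1.9 * 0.213 * 981
P = 397.01 W

397.01


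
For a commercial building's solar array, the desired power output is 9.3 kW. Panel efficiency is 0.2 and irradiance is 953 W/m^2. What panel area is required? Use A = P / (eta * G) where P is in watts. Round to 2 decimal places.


Convert target power to watts: P = 9.3 * 1000 = 9300.0 W
Compute denominator: eta * G = 0.2 * 953 = 190.6
Required area A = P / (eta * G) = 9300.0 / 190.6
A = 48.79 m^2

48.79


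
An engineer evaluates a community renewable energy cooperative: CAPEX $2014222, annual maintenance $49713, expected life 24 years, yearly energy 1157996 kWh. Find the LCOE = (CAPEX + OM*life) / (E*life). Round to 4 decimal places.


Total cost = CAPEX + OM * lifetime = 2014222 + 49713 * 24 = 2014222 + 1193112 = 3207334
Total generation = annual * lifetime = 1157996 * 24 = 27791904 kWh
LCOE = 3207334 / 27791904
LCOE = 0.1154 $/kWh

0.1154


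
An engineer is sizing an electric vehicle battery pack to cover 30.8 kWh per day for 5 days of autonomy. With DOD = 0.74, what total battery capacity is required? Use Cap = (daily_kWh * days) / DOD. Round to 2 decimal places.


Total energy needed = daily * days = 30.8 * 5 = 154.0 kWh
Account for depth of discharge:
  Cap = total_energy / DOD = 154.0 / 0.74
  Cap = 208.11 kWh

208.11


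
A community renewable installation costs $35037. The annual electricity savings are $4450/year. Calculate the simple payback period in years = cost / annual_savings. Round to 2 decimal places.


Simple payback period = initial cost / annual savings
Payback = 35037 / 4450
Payback = 7.87 years

7.87


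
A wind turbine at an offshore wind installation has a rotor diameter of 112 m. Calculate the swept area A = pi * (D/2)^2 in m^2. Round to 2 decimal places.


Compute the rotor radius:
  r = D / 2 = 112 / 2 = 56.0 m
Calculate swept area:
  A = pi * r^2 = pi * 56.0^2
  A = 9852.03 m^2

9852.03


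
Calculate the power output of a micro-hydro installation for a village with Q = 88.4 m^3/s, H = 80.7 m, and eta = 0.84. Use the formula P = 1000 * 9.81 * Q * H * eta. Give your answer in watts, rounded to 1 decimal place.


Apply the hydropower formula P = rho * g * Q * H * eta
rho * g = 1000 * 9.81 = 9810.0
P = 9810.0 * 88.4 * 80.7 * 0.84
P = 58786024.8 W

58786024.8


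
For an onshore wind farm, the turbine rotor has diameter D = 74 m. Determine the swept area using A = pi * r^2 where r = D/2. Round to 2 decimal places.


Compute the rotor radius:
  r = D / 2 = 74 / 2 = 37.0 m
Calculate swept area:
  A = pi * r^2 = pi * 37.0^2
  A = 4300.84 m^2

4300.84


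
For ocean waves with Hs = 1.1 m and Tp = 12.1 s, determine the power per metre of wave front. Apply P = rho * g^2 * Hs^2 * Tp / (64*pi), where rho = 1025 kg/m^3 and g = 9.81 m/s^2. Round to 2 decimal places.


Apply wave power formula:
  g^2 = 9.81^2 = 96.2361
  Hs^2 = 1.1^2 = 1.21
  Numerator = rho * g^2 * Hs^2 * Tp = 1025 * 96.2361 * 1.21 * 12.1 = 1444217.56
  Denominator = 64 * pi = 201.0619
  P = 1444217.56 / 201.0619 = 7182.95 W/m

7182.95


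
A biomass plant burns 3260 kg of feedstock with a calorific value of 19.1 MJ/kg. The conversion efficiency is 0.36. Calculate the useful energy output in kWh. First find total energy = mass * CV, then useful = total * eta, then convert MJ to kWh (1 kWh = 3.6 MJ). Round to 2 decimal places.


Total energy = mass * CV = 3260 * 19.1 = 62266.0 MJ
Useful energy = total * eta = 62266.0 * 0.36 = 22415.76 MJ
Convert to kWh: 22415.76 / 3.6
Useful energy = 6226.60 kWh

6226.60


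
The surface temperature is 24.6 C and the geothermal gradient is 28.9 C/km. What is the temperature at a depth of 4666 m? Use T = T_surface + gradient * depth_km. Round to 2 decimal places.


Convert depth to km: 4666 / 1000 = 4.666 km
Temperature increase = gradient * depth_km = 28.9 * 4.666 = 134.85 C
Temperature at depth = T_surface + delta_T = 24.6 + 134.85
T = 159.45 C

159.45


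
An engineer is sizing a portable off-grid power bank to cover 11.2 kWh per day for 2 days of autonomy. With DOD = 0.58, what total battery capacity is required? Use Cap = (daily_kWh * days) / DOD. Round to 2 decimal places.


Total energy needed = daily * days = 11.2 * 2 = 22.4 kWh
Account for depth of discharge:
  Cap = total_energy / DOD = 22.4 / 0.58
  Cap = 38.62 kWh

38.62


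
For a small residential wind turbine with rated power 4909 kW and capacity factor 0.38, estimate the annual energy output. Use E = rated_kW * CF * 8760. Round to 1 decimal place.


Annual energy = rated_kW * capacity_factor * hours_per_year
Given: P_rated = 4909 kW, CF = 0.38, hours = 8760
E = 4909 * 0.38 * 8760
E = 16341079.2 kWh

16341079.2


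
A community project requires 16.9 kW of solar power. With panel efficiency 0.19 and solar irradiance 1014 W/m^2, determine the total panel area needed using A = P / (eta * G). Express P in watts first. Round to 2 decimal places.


Convert target power to watts: P = 16.9 * 1000 = 16900.0 W
Compute denominator: eta * G = 0.19 * 1014 = 192.66
Required area A = P / (eta * G) = 16900.0 / 192.66
A = 87.72 m^2

87.72


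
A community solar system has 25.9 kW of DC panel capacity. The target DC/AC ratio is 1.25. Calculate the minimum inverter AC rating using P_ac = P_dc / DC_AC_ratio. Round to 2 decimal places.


The inverter AC capacity is determined by the DC/AC ratio.
Given: P_dc = 25.9 kW, DC/AC ratio = 1.25
P_ac = P_dc / ratio = 25.9 / 1.25
P_ac = 20.72 kW

20.72


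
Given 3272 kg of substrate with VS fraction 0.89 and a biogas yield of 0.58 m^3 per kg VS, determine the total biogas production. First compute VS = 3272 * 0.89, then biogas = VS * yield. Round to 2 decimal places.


Compute volatile solids:
  VS = mass * VS_fraction = 3272 * 0.89 = 2912.08 kg
Calculate biogas volume:
  Biogas = VS * specific_yield = 2912.08 * 0.58
  Biogas = 1689.01 m^3

1689.01


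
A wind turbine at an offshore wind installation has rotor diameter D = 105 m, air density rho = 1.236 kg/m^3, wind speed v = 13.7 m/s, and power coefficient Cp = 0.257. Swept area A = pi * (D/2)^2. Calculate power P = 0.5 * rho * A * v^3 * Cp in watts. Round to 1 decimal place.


Step 1 -- Compute swept area:
  A = pi * (D/2)^2 = pi * (105/2)^2 = 8659.01 m^2
Step 2 -- Apply wind power equation:
  P = 0.5 * rho * A * v^3 * Cp
  v^3 = 13.7^3 = 2571.353
  P = 0.5 * 1.236 * 8659.01 * 2571.353 * 0.257
  P = 3536321.8 W

3536321.8


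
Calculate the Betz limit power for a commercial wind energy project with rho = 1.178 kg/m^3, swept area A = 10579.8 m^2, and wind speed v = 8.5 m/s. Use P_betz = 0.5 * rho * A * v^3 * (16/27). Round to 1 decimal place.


The Betz coefficient Cp_max = 16/27 = 0.5926
v^3 = 8.5^3 = 614.125
P_betz = 0.5 * rho * A * v^3 * Cp_max
P_betz = 0.5 * 1.178 * 10579.8 * 614.125 * 0.5926
P_betz = 2267805.2 W

2267805.2


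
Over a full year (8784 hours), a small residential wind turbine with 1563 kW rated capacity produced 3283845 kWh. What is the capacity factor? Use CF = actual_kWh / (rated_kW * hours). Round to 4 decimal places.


Capacity factor = actual output / maximum possible output
Maximum possible = rated * hours = 1563 * 8784 = 13729392 kWh
CF = 3283845 / 13729392
CF = 0.2392

0.2392


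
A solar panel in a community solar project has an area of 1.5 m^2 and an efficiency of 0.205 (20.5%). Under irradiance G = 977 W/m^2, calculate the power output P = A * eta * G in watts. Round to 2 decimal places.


Use the solar power formula P = A * eta * G.
Given: A = 1.5 m^2, eta = 0.205, G = 977 W/m^2
P = 1.5 * 0.205 * 977
P = 300.43 W

300.43


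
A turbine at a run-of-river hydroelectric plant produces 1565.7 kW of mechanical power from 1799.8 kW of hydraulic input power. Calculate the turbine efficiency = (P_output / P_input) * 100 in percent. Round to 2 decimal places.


Turbine efficiency = (output power / input power) * 100
eta = (1565.7 / 1799.8) * 100
eta = 86.99%

86.99


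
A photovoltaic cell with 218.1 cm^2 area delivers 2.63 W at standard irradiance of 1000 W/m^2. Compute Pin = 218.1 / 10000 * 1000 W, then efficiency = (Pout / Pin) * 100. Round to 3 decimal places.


First compute the input power:
  Pin = area_cm2 / 10000 * G = 218.1 / 10000 * 1000 = 21.81 W
Then compute efficiency:
  Efficiency = (Pout / Pin) * 100 = (2.63 / 21.81) * 100
  Efficiency = 12.059%

12.059


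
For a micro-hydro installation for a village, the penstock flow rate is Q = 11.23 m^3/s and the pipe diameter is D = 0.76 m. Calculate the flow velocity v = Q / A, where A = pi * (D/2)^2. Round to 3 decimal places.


Compute pipe cross-sectional area:
  A = pi * (D/2)^2 = pi * (0.76/2)^2 = 0.4536 m^2
Calculate velocity:
  v = Q / A = 11.23 / 0.4536
  v = 24.755 m/s

24.755


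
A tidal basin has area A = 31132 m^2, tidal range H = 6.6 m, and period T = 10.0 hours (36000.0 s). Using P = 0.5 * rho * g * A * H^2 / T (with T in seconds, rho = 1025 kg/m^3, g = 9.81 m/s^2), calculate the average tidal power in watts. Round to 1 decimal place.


Convert period to seconds: T = 10.0 * 3600 = 36000.0 s
H^2 = 6.6^2 = 43.56
P = 0.5 * rho * g * A * H^2 / T
P = 0.5 * 1025 * 9.81 * 31132 * 43.56 / 36000.0
P = 189389.2 W

189389.2


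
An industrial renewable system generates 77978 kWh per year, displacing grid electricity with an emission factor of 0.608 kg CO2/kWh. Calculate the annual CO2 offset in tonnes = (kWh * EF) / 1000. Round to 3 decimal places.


CO2 offset in kg = generation * emission_factor
CO2 offset = 77978 * 0.608 = 47410.62 kg
Convert to tonnes:
  CO2 offset = 47410.62 / 1000 = 47.411 tonnes

47.411


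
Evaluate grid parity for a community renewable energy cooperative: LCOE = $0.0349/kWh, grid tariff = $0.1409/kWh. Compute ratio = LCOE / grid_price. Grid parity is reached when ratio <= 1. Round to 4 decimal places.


Compare LCOE to grid price:
  LCOE = $0.0349/kWh, Grid price = $0.1409/kWh
  Ratio = LCOE / grid_price = 0.0349 / 0.1409 = 0.2477
  Grid parity achieved (ratio <= 1)? yes

0.2477


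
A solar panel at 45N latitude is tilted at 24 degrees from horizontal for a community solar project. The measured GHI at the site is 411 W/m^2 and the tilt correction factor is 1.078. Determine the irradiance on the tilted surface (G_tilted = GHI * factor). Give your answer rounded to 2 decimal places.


Identify the given values:
  GHI = 411 W/m^2, tilt correction factor = 1.078
Apply the formula G_tilted = GHI * factor:
  G_tilted = 411 * 1.078
  G_tilted = 443.06 W/m^2

443.06


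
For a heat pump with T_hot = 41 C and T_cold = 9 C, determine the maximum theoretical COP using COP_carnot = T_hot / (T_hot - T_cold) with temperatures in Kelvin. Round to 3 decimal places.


Convert to Kelvin:
  T_hot = 41 + 273.15 = 314.15 K
  T_cold = 9 + 273.15 = 282.15 K
Apply Carnot COP formula:
  COP = T_hot_K / (T_hot_K - T_cold_K) = 314.15 / 32.0
  COP = 9.817

9.817


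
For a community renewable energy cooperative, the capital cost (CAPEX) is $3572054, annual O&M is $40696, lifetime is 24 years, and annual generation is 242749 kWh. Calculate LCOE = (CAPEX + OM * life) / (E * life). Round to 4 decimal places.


Total cost = CAPEX + OM * lifetime = 3572054 + 40696 * 24 = 3572054 + 976704 = 4548758
Total generation = annual * lifetime = 242749 * 24 = 5825976 kWh
LCOE = 4548758 / 5825976
LCOE = 0.7808 $/kWh

0.7808


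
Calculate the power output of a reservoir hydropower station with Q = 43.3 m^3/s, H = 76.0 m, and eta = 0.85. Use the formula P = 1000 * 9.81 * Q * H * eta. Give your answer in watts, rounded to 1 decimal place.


Apply the hydropower formula P = rho * g * Q * H * eta
rho * g = 1000 * 9.81 = 9810.0
P = 9810.0 * 43.3 * 76.0 * 0.85
P = 27440335.8 W

27440335.8


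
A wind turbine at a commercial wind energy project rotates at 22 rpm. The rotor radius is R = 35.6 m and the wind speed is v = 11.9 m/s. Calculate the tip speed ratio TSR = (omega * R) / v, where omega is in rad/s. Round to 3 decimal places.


Convert rotational speed to rad/s:
  omega = 22 * 2 * pi / 60 = 2.3038 rad/s
Compute tip speed:
  v_tip = omega * R = 2.3038 * 35.6 = 82.017 m/s
Tip speed ratio:
  TSR = v_tip / v_wind = 82.017 / 11.9 = 6.892

6.892


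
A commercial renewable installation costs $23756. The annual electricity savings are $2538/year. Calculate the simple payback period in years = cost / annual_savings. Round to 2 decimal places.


Simple payback period = initial cost / annual savings
Payback = 23756 / 2538
Payback = 9.36 years

9.36


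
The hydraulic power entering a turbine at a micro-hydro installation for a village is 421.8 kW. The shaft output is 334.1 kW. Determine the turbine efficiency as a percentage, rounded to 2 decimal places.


Turbine efficiency = (output power / input power) * 100
eta = (334.1 / 421.8) * 100
eta = 79.21%

79.21


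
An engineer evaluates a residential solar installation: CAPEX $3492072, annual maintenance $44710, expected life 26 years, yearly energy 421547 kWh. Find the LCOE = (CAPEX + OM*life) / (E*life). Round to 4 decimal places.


Total cost = CAPEX + OM * lifetime = 3492072 + 44710 * 26 = 3492072 + 1162460 = 4654532
Total generation = annual * lifetime = 421547 * 26 = 10960222 kWh
LCOE = 4654532 / 10960222
LCOE = 0.4247 $/kWh

0.4247


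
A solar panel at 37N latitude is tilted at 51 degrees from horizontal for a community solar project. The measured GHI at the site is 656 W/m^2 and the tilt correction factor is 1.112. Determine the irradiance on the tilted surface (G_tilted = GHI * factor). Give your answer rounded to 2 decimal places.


Identify the given values:
  GHI = 656 W/m^2, tilt correction factor = 1.112
Apply the formula G_tilted = GHI * factor:
  G_tilted = 656 * 1.112
  G_tilted = 729.47 W/m^2

729.47


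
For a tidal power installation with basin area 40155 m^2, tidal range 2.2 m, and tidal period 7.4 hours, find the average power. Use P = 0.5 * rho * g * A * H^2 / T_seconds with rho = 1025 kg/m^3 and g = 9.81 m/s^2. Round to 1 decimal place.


Convert period to seconds: T = 7.4 * 3600 = 26640.0 s
H^2 = 2.2^2 = 4.84
P = 0.5 * rho * g * A * H^2 / T
P = 0.5 * 1025 * 9.81 * 40155 * 4.84 / 26640.0
P = 36678.7 W

36678.7


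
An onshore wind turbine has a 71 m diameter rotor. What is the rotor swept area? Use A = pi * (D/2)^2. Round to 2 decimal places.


Compute the rotor radius:
  r = D / 2 = 71 / 2 = 35.5 m
Calculate swept area:
  A = pi * r^2 = pi * 35.5^2
  A = 3959.19 m^2

3959.19


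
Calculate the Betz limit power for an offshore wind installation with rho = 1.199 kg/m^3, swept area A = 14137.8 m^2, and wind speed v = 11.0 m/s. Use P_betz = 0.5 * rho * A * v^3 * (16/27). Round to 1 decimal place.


The Betz coefficient Cp_max = 16/27 = 0.5926
v^3 = 11.0^3 = 1331.0
P_betz = 0.5 * rho * A * v^3 * Cp_max
P_betz = 0.5 * 1.199 * 14137.8 * 1331.0 * 0.5926
P_betz = 6685059.8 W

6685059.8


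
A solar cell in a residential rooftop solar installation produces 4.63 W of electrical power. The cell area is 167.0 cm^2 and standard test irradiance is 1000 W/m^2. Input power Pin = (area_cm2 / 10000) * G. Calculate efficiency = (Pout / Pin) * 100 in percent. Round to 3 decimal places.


First compute the input power:
  Pin = area_cm2 / 10000 * G = 167.0 / 10000 * 1000 = 16.7 W
Then compute efficiency:
  Efficiency = (Pout / Pin) * 100 = (4.63 / 16.7) * 100
  Efficiency = 27.725%

27.725


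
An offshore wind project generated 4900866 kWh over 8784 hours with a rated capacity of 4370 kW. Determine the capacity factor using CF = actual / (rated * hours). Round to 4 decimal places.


Capacity factor = actual output / maximum possible output
Maximum possible = rated * hours = 4370 * 8784 = 38386080 kWh
CF = 4900866 / 38386080
CF = 0.1277

0.1277


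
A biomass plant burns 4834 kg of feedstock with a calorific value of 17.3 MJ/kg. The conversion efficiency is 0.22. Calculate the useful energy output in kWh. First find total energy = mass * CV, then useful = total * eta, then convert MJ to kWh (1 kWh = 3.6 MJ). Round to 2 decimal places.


Total energy = mass * CV = 4834 * 17.3 = 83628.2 MJ
Useful energy = total * eta = 83628.2 * 0.22 = 18398.2 MJ
Convert to kWh: 18398.2 / 3.6
Useful energy = 5110.61 kWh

5110.61


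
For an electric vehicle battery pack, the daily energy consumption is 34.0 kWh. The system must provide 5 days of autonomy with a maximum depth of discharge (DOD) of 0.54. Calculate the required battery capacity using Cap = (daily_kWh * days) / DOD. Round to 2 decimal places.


Total energy needed = daily * days = 34.0 * 5 = 170.0 kWh
Account for depth of discharge:
  Cap = total_energy / DOD = 170.0 / 0.54
  Cap = 314.81 kWh

314.81


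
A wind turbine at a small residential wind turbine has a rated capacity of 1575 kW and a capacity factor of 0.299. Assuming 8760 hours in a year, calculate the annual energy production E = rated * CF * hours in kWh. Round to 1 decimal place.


Annual energy = rated_kW * capacity_factor * hours_per_year
Given: P_rated = 1575 kW, CF = 0.299, hours = 8760
E = 1575 * 0.299 * 8760
E = 4125303.0 kWh

4125303.0


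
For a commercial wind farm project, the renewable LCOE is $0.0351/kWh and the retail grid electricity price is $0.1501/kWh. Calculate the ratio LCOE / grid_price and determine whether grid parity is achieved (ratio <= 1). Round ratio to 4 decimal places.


Compare LCOE to grid price:
  LCOE = $0.0351/kWh, Grid price = $0.1501/kWh
  Ratio = LCOE / grid_price = 0.0351 / 0.1501 = 0.2338
  Grid parity achieved (ratio <= 1)? yes

0.2338


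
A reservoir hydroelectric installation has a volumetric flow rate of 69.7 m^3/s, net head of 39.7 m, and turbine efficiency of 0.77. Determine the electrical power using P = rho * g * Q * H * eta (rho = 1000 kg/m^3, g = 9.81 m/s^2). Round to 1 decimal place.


Apply the hydropower formula P = rho * g * Q * H * eta
rho * g = 1000 * 9.81 = 9810.0
P = 9810.0 * 69.7 * 39.7 * 0.77
P = 20901767.7 W

20901767.7


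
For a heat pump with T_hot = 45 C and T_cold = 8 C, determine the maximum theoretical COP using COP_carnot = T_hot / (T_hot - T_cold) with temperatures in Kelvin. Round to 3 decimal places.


Convert to Kelvin:
  T_hot = 45 + 273.15 = 318.15 K
  T_cold = 8 + 273.15 = 281.15 K
Apply Carnot COP formula:
  COP = T_hot_K / (T_hot_K - T_cold_K) = 318.15 / 37.0
  COP = 8.599

8.599


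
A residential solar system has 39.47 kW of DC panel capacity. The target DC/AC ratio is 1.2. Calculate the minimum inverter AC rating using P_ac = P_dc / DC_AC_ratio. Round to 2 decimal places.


The inverter AC capacity is determined by the DC/AC ratio.
Given: P_dc = 39.47 kW, DC/AC ratio = 1.2
P_ac = P_dc / ratio = 39.47 / 1.2
P_ac = 32.89 kW

32.89


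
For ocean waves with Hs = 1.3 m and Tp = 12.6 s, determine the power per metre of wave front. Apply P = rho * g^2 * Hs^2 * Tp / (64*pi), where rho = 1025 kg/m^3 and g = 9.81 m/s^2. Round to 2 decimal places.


Apply wave power formula:
  g^2 = 9.81^2 = 96.2361
  Hs^2 = 1.3^2 = 1.69
  Numerator = rho * g^2 * Hs^2 * Tp = 1025 * 96.2361 * 1.69 * 12.6 = 2100482.8
  Denominator = 64 * pi = 201.0619
  P = 2100482.8 / 201.0619 = 10446.94 W/m

10446.94


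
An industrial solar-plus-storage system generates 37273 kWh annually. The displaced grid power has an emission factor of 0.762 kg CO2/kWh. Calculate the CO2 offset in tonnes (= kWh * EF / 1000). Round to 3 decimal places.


CO2 offset in kg = generation * emission_factor
CO2 offset = 37273 * 0.762 = 28402.03 kg
Convert to tonnes:
  CO2 offset = 28402.03 / 1000 = 28.402 tonnes

28.402


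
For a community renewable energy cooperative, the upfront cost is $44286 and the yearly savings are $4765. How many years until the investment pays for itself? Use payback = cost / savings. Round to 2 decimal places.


Simple payback period = initial cost / annual savings
Payback = 44286 / 4765
Payback = 9.29 years

9.29


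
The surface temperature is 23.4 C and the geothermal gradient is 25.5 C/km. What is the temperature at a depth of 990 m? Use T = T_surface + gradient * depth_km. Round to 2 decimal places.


Convert depth to km: 990 / 1000 = 0.99 km
Temperature increase = gradient * depth_km = 25.5 * 0.99 = 25.25 C
Temperature at depth = T_surface + delta_T = 23.4 + 25.25
T = 48.65 C

48.65


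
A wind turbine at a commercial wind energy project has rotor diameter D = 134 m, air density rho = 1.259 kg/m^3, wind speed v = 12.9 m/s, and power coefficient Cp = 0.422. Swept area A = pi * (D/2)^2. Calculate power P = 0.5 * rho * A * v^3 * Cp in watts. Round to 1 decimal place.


Step 1 -- Compute swept area:
  A = pi * (D/2)^2 = pi * (134/2)^2 = 14102.61 m^2
Step 2 -- Apply wind power equation:
  P = 0.5 * rho * A * v^3 * Cp
  v^3 = 12.9^3 = 2146.689
  P = 0.5 * 1.259 * 14102.61 * 2146.689 * 0.422
  P = 8042235.6 W

8042235.6


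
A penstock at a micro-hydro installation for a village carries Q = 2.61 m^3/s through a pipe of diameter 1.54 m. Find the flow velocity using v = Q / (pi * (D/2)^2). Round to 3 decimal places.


Compute pipe cross-sectional area:
  A = pi * (D/2)^2 = pi * (1.54/2)^2 = 1.8627 m^2
Calculate velocity:
  v = Q / A = 2.61 / 1.8627
  v = 1.401 m/s

1.401


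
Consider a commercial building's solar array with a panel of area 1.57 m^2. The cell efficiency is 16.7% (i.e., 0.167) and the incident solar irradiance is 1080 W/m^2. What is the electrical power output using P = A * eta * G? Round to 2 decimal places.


Use the solar power formula P = A * eta * G.
Given: A = 1.57 m^2, eta = 0.167, G = 1080 W/m^2
P = 1.57 * 0.167 * 1080
P = 283.17 W

283.17


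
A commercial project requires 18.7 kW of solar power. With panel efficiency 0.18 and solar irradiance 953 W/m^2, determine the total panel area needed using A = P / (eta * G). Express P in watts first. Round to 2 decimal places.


Convert target power to watts: P = 18.7 * 1000 = 18700.0 W
Compute denominator: eta * G = 0.18 * 953 = 171.54
Required area A = P / (eta * G) = 18700.0 / 171.54
A = 109.01 m^2

109.01


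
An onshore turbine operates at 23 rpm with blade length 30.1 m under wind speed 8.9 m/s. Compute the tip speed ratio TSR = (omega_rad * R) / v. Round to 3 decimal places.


Convert rotational speed to rad/s:
  omega = 23 * 2 * pi / 60 = 2.4086 rad/s
Compute tip speed:
  v_tip = omega * R = 2.4086 * 30.1 = 72.497 m/s
Tip speed ratio:
  TSR = v_tip / v_wind = 72.497 / 8.9 = 8.146

8.146


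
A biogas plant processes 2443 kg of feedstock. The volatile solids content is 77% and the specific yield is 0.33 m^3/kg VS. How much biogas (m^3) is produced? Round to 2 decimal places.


Compute volatile solids:
  VS = mass * VS_fraction = 2443 * 0.77 = 1881.11 kg
Calculate biogas volume:
  Biogas = VS * specific_yield = 1881.11 * 0.33
  Biogas = 620.77 m^3

620.77


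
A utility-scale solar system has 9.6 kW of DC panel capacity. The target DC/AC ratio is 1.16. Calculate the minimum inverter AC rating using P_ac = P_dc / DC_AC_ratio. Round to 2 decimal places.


The inverter AC capacity is determined by the DC/AC ratio.
Given: P_dc = 9.6 kW, DC/AC ratio = 1.16
P_ac = P_dc / ratio = 9.6 / 1.16
P_ac = 8.28 kW

8.28


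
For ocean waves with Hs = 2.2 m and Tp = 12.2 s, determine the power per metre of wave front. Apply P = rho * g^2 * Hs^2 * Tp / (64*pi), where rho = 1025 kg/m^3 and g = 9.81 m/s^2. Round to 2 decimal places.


Apply wave power formula:
  g^2 = 9.81^2 = 96.2361
  Hs^2 = 2.2^2 = 4.84
  Numerator = rho * g^2 * Hs^2 * Tp = 1025 * 96.2361 * 4.84 * 12.2 = 5824612.96
  Denominator = 64 * pi = 201.0619
  P = 5824612.96 / 201.0619 = 28969.25 W/m

28969.25


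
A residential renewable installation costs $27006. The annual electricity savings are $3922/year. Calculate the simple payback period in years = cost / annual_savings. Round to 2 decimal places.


Simple payback period = initial cost / annual savings
Payback = 27006 / 3922
Payback = 6.89 years

6.89


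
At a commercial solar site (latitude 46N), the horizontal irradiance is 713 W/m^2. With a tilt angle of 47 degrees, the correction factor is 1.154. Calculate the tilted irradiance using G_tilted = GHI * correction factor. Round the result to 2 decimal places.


Identify the given values:
  GHI = 713 W/m^2, tilt correction factor = 1.154
Apply the formula G_tilted = GHI * factor:
  G_tilted = 713 * 1.154
  G_tilted = 822.80 W/m^2

822.80


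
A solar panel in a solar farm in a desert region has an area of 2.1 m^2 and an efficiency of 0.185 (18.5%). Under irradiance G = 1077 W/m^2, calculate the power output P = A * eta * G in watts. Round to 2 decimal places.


Use the solar power formula P = A * eta * G.
Given: A = 2.1 m^2, eta = 0.185, G = 1077 W/m^2
P = 2.1 * 0.185 * 1077
P = 418.41 W

418.41


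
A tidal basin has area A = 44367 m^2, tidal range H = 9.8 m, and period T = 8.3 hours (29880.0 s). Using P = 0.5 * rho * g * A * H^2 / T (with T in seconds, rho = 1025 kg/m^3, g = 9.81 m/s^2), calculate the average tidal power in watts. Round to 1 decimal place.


Convert period to seconds: T = 8.3 * 3600 = 29880.0 s
H^2 = 9.8^2 = 96.04
P = 0.5 * rho * g * A * H^2 / T
P = 0.5 * 1025 * 9.81 * 44367 * 96.04 / 29880.0
P = 716959.3 W

716959.3


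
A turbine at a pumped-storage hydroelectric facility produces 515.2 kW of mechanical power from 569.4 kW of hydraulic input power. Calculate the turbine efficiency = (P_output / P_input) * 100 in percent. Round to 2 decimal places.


Turbine efficiency = (output power / input power) * 100
eta = (515.2 / 569.4) * 100
eta = 90.48%

90.48


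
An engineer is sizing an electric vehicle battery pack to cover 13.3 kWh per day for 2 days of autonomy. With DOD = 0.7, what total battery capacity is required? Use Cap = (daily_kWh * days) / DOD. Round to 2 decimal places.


Total energy needed = daily * days = 13.3 * 2 = 26.6 kWh
Account for depth of discharge:
  Cap = total_energy / DOD = 26.6 / 0.7
  Cap = 38.00 kWh

38.00


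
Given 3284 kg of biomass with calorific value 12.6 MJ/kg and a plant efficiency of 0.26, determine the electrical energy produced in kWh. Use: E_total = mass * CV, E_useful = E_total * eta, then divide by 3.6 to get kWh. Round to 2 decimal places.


Total energy = mass * CV = 3284 * 12.6 = 41378.4 MJ
Useful energy = total * eta = 41378.4 * 0.26 = 10758.38 MJ
Convert to kWh: 10758.38 / 3.6
Useful energy = 2988.44 kWh

2988.44


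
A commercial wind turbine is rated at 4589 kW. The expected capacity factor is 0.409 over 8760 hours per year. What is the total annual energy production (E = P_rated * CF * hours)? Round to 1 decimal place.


Annual energy = rated_kW * capacity_factor * hours_per_year
Given: P_rated = 4589 kW, CF = 0.409, hours = 8760
E = 4589 * 0.409 * 8760
E = 16441652.8 kWh

16441652.8


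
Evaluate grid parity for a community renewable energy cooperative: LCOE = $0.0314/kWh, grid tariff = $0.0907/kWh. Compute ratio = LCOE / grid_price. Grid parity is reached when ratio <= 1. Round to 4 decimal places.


Compare LCOE to grid price:
  LCOE = $0.0314/kWh, Grid price = $0.0907/kWh
  Ratio = LCOE / grid_price = 0.0314 / 0.0907 = 0.3462
  Grid parity achieved (ratio <= 1)? yes

0.3462


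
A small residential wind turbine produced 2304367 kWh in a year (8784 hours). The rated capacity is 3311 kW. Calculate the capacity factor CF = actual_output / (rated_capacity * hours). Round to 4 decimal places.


Capacity factor = actual output / maximum possible output
Maximum possible = rated * hours = 3311 * 8784 = 29083824 kWh
CF = 2304367 / 29083824
CF = 0.0792

0.0792


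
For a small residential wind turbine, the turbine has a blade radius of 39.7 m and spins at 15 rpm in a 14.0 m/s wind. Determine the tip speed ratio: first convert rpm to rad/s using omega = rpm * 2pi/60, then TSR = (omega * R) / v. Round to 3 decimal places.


Convert rotational speed to rad/s:
  omega = 15 * 2 * pi / 60 = 1.5708 rad/s
Compute tip speed:
  v_tip = omega * R = 1.5708 * 39.7 = 62.361 m/s
Tip speed ratio:
  TSR = v_tip / v_wind = 62.361 / 14.0 = 4.454

4.454


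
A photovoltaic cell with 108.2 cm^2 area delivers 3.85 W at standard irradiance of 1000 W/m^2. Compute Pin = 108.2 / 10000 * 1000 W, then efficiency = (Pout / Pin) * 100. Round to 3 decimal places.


First compute the input power:
  Pin = area_cm2 / 10000 * G = 108.2 / 10000 * 1000 = 10.82 W
Then compute efficiency:
  Efficiency = (Pout / Pin) * 100 = (3.85 / 10.82) * 100
  Efficiency = 35.582%

35.582


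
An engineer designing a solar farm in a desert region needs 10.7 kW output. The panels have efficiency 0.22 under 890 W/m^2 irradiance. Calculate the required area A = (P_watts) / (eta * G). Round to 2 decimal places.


Convert target power to watts: P = 10.7 * 1000 = 10700.0 W
Compute denominator: eta * G = 0.22 * 890 = 195.8
Required area A = P / (eta * G) = 10700.0 / 195.8
A = 54.65 m^2

54.65


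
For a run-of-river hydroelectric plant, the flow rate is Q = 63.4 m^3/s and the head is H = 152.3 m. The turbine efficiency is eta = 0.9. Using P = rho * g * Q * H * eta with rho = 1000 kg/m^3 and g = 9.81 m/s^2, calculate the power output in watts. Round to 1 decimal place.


Apply the hydropower formula P = rho * g * Q * H * eta
rho * g = 1000 * 9.81 = 9810.0
P = 9810.0 * 63.4 * 152.3 * 0.9
P = 85251234.8 W

85251234.8
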